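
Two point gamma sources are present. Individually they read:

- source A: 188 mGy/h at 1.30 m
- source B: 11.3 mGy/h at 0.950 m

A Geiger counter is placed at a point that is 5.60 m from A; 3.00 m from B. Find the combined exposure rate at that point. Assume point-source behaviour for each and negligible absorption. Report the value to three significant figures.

Each source contributes Iᵢ·(dᵢ/rᵢ)²; contributions add.
A: 188 × (1.30/5.60)² = 10.13 mGy/h
B: 11.3 × (0.950/3.00)² = 1.133 mGy/h
Total = 10.13 + 1.133 = 11.26 mGy/h.

11.3 mGy/h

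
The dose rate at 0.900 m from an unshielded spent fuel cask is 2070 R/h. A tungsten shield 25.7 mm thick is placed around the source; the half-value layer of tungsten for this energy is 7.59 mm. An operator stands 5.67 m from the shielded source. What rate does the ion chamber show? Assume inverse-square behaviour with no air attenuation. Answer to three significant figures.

4.99 R/h

Distance alone: (0.900/5.67)² = 0.02520, so 2070 × 0.02520 = 52.16 R/h.
Shield: 25.7/7.59 = 3.386 half-value layers → attenuation 2^(−3.386) = 0.09566.
Combined: 52.16 × 0.09566 = 4.990 R/h.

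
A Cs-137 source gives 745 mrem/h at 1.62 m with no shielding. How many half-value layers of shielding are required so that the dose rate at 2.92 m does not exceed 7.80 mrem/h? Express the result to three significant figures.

At 2.92 m, distance alone gives (1.62/2.92)² = 0.3078, so 745 × 0.3078 = 229.3 mrem/h.
Further attenuation needed: 229.3/7.80 = 29.40.
n = log₂(29.40) = 4.878 half-value layers.

4.88 half-value layers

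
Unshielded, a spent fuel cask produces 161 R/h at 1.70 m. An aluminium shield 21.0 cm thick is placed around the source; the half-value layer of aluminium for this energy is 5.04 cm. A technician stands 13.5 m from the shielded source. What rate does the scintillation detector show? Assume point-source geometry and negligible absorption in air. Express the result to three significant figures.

0.142 R/h

Distance alone: 161 × (1.70/13.5)² = 161 × 0.01586 = 2.553 R/h.
Shield: 21.0/5.04 = 4.167 half-value layers → attenuation 2^(−4.167) = 0.05567.
Combined: 2.553 × 0.05567 = 0.1421 R/h.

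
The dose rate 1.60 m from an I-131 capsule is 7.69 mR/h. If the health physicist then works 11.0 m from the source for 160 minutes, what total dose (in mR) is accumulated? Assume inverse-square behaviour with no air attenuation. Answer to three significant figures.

0.434 mR

By the inverse-square law, rate at 11.0 m:
7.69 × (1.60/11.0)² = 7.69 × 0.02116 = 0.1627 mR/h.
Dose = rate × time = 0.1627 mR/h × 2.667 h = 0.4339 mR.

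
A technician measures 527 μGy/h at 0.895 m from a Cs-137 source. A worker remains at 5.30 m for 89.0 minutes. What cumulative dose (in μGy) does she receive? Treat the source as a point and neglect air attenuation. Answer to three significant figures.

22.3 μGy

Intensity scales as (d₁/d₂)², so rate at 5.30 m:
(0.895/5.30)² = 0.02852, so 527 × 0.02852 = 15.03 μGy/h.
Dose = rate × time = 15.03 μGy/h × 1.483 h = 22.29 μGy.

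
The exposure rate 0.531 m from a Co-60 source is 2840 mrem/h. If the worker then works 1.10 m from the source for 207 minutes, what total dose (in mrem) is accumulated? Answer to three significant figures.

2280 mrem

Using I₁d₁² = I₂d₂², rate at 1.10 m:
(0.531/1.10)² = 0.2330, so 2840 × 0.2330 = 661.7 mrem/h.
Dose = rate × time = 661.7 mrem/h × 3.450 h = 2283 mrem.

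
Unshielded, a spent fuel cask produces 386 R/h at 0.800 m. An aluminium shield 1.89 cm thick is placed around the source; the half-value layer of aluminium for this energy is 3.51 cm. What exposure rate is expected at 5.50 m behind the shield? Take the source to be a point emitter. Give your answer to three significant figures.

Distance alone: (0.800/5.50)² = 0.02116, so 386 × 0.02116 = 8.168 R/h.
Shield: 1.89/3.51 = 0.5385 half-value layers → attenuation 2^(−0.5385) = 0.6885.
Combined: 8.168 × 0.6885 = 5.624 R/h.

5.62 R/h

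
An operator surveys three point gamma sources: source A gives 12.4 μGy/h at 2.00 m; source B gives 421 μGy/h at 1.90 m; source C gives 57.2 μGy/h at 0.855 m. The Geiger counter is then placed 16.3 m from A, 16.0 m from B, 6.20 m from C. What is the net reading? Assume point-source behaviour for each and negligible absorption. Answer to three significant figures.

By superposition, sum each source's inverse-square contribution:
A: 12.4 × (2.00/16.3)² = 0.1867 μGy/h
B: 421 × (1.90/16.0)² = 5.937 μGy/h
C: 57.2 × (0.855/6.20)² = 1.088 μGy/h
Total = 0.1867 + 5.937 + 1.088 = 7.212 μGy/h.

7.21 μGy/h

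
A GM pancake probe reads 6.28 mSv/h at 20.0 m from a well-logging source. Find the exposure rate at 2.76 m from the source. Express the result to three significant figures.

330 mSv/h

Intensity scales as (d₁/d₂)², so the rate at 2.76 m is
(20.0/2.76)² = 52.51, so 6.28 × 52.51 = 329.8 mSv/h.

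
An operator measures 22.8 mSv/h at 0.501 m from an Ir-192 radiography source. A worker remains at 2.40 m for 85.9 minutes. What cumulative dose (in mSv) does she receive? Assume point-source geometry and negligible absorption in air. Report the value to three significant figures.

1.42 mSv

Intensity scales as (d₁/d₂)², so rate at 2.40 m:
(0.501/2.40)² = 0.04358, so 22.8 × 0.04358 = 0.9936 mSv/h.
Dose = rate × time = 0.9936 mSv/h × 1.432 h = 1.423 mSv.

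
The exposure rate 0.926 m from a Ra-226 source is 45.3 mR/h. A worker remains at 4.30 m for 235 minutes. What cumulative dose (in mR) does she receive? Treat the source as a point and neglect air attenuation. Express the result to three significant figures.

Intensity scales as (d₁/d₂)², so rate at 4.30 m:
(0.926/4.30)² = 0.04638, so 45.3 × 0.04638 = 2.101 mR/h.
Dose = rate × time = 2.101 mR/h × 3.917 h = 8.230 mR.

8.23 mR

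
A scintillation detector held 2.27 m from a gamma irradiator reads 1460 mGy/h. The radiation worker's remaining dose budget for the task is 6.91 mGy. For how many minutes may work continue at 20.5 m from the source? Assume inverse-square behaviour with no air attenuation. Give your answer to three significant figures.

Applying the 1/r² law, rate at 20.5 m:
1460 × (2.27/20.5)² = 1460 × 0.01226 = 17.90 mGy/h.
Stay time = 6.91 mGy ÷ 17.90 mGy/h = 0.3860 h = 23.16 min.

23.2 min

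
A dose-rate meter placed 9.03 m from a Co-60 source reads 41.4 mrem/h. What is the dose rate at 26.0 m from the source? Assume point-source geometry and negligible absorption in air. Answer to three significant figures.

4.99 mrem/h

By the inverse-square law, scaling from 9.03 m to 26.0 m:
(9.03/26.0)² = 0.1206, so 41.4 × 0.1206 = 4.993 mrem/h.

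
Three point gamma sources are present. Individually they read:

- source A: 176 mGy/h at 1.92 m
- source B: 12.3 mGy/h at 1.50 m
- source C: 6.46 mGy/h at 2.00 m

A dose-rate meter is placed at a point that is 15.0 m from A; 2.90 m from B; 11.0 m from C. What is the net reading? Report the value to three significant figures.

6.39 mGy/h

By superposition, sum each source's inverse-square contribution:
A: 176 × (1.92/15.0)² = 2.884 mGy/h
B: 12.3 × (1.50/2.90)² = 3.291 mGy/h
C: 6.46 × (2.00/11.0)² = 0.2136 mGy/h
Total = 2.884 + 3.291 + 0.2136 = 6.389 mGy/h.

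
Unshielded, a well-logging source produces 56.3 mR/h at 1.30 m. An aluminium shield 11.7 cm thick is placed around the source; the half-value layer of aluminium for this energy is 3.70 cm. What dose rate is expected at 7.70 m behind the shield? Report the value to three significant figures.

0.179 mR/h

Distance alone: (1.30/7.70)² = 0.02850, so 56.3 × 0.02850 = 1.605 mR/h.
Shield: 11.7/3.70 = 3.162 half-value layers → attenuation 2^(−3.162) = 0.1117.
Combined: 1.605 × 0.1117 = 0.1793 mR/h.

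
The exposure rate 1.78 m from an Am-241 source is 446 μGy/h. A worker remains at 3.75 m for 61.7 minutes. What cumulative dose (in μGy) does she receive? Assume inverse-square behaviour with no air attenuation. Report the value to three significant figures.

103 μGy

By the inverse-square law, rate at 3.75 m:
446 × (1.78/3.75)² = 446 × 0.2253 = 100.5 μGy/h.
Dose = rate × time = 100.5 μGy/h × 1.028 h = 103.3 μGy.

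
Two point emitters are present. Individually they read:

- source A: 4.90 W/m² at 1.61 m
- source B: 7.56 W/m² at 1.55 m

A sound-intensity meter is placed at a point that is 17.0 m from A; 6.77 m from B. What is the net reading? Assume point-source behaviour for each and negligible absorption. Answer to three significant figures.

0.440 W/m²

By superposition, sum each source's inverse-square contribution:
A: 4.90 × (1.61/17.0)² = 0.04395 W/m²
B: 7.56 × (1.55/6.77)² = 0.3963 W/m²
Total = 0.04395 + 0.3963 = 0.4402 W/m².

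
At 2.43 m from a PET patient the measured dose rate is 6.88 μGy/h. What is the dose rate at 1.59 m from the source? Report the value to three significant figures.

Using I₁d₁² = I₂d₂², scaling from 2.43 m to 1.59 m:
(2.43/1.59)² = 2.336, so 6.88 × 2.336 = 16.07 μGy/h.

16.1 μGy/h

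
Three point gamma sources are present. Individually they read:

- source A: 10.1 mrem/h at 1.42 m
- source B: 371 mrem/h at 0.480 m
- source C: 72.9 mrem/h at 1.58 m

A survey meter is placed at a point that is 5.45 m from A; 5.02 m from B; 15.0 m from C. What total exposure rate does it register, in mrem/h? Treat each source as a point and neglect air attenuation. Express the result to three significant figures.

4.89 mrem/h

By superposition, sum each source's inverse-square contribution:
A: 10.1 × (1.42/5.45)² = 0.6857 mrem/h
B: 371 × (0.480/5.02)² = 3.392 mrem/h
C: 72.9 × (1.58/15.0)² = 0.8088 mrem/h
Total = 0.6857 + 3.392 + 0.8088 = 4.886 mrem/h.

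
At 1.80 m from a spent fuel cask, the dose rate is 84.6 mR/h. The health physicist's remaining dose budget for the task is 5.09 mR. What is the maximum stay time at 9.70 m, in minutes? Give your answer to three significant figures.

105 min

Using I₁d₁² = I₂d₂², rate at 9.70 m:
84.6 × (1.80/9.70)² = 84.6 × 0.03444 = 2.914 mR/h.
Stay time = 5.09 mR ÷ 2.914 mR/h = 1.747 h = 104.8 min.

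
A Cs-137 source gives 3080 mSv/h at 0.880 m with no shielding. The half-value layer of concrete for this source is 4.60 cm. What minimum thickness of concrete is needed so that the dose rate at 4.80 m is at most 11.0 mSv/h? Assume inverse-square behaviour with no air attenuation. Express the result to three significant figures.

At 4.80 m, distance alone gives (0.880/4.80)² = 0.03361, so 3080 × 0.03361 = 103.5 mSv/h.
Further attenuation needed: 103.5/11.0 = 9.409.
n = log₂(9.409) = 3.234 half-value layers.
Thickness = 3.234 × 4.60 cm = 14.88 cm.

14.9 cm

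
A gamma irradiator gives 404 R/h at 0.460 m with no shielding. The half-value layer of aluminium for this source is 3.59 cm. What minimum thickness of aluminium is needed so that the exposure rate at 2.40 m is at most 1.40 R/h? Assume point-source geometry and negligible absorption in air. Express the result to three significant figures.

At 2.40 m, distance alone gives 404 × (0.460/2.40)² = 404 × 0.03674 = 14.84 R/h.
Further attenuation needed: 14.84/1.40 = 10.60.
n = log₂(10.60) = 3.406 half-value layers.
Thickness = 3.406 × 3.59 cm = 12.23 cm.

12.2 cm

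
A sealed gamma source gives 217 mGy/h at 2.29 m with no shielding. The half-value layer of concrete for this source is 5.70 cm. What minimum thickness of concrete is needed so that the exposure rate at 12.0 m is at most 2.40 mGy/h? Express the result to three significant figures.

9.80 cm

At 12.0 m, distance alone gives (2.29/12.0)² = 0.03642, so 217 × 0.03642 = 7.903 mGy/h.
Further attenuation needed: 7.903/2.40 = 3.293.
n = log₂(3.293) = 1.719 half-value layers.
Thickness = 1.719 × 5.70 cm = 9.798 cm.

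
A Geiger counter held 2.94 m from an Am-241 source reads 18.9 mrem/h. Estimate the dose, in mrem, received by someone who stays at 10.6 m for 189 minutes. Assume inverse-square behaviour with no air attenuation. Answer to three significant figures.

4.58 mrem

Since intensity falls as 1/r², rate at 10.6 m:
18.9 × (2.94/10.6)² = 18.9 × 0.07693 = 1.454 mrem/h.
Dose = rate × time = 1.454 mrem/h × 3.150 h = 4.580 mrem.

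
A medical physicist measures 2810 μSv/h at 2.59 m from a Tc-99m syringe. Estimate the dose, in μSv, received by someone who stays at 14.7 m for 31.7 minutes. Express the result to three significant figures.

Since intensity falls as 1/r², rate at 14.7 m:
2810 × (2.59/14.7)² = 2810 × 0.03104 = 87.22 μSv/h.
Dose = rate × time = 87.22 μSv/h × 0.5283 h = 46.08 μSv.

46.1 μSv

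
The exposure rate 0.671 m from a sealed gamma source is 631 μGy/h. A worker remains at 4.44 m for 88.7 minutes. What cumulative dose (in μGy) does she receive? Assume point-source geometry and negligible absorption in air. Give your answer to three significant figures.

21.3 μGy

By the inverse-square law, rate at 4.44 m:
(0.671/4.44)² = 0.02284, so 631 × 0.02284 = 14.41 μGy/h.
Dose = rate × time = 14.41 μGy/h × 1.478 h = 21.30 μGy.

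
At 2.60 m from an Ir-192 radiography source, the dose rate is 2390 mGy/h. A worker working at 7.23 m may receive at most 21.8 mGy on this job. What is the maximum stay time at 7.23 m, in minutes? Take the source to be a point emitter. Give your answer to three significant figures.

4.23 min

By the inverse-square law, rate at 7.23 m:
2390 × (2.60/7.23)² = 2390 × 0.1293 = 309.0 mGy/h.
Stay time = 21.8 mGy ÷ 309.0 mGy/h = 0.07055 h = 4.233 min.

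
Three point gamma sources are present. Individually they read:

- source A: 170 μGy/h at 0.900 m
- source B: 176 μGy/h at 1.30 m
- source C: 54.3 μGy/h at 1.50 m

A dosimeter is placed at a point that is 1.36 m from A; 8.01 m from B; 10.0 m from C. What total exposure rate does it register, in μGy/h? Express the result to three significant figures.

Each source contributes Iᵢ·(dᵢ/rᵢ)²; contributions add.
A: 170 × (0.900/1.36)² = 74.45 μGy/h
B: 176 × (1.30/8.01)² = 4.636 μGy/h
C: 54.3 × (1.50/10.0)² = 1.222 μGy/h
Total = 74.45 + 4.636 + 1.222 = 80.31 μGy/h.

80.3 μGy/h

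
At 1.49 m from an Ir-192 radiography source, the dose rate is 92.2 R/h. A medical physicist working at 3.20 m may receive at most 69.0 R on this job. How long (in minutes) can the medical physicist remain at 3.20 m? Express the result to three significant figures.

Using I₁d₁² = I₂d₂², rate at 3.20 m:
92.2 × (1.49/3.20)² = 92.2 × 0.2168 = 19.99 R/h.
Stay time = 69.0 R ÷ 19.99 R/h = 3.452 h = 207.1 min.

207 min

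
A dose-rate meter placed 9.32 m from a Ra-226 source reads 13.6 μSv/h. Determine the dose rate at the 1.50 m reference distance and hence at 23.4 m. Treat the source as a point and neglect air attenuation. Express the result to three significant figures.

Intensity scales as (d₁/d₂)², so
At 1.50 m: 13.6 × (9.32/1.50)² = 13.6 × 38.61 = 525.1 μSv/h
At 23.4 m: 525.1 × (1.50/23.4)² = 525.1 × 0.004109 = 2.158 μSv/h.

525 μSv/h; 2.16 μSv/h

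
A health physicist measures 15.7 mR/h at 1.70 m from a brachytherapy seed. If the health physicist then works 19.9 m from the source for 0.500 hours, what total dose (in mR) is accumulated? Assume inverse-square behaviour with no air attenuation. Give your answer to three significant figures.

0.0573 mR

Since intensity falls as 1/r², rate at 19.9 m:
(1.70/19.9)² = 0.007298, so 15.7 × 0.007298 = 0.1146 mR/h.
Dose = rate × time = 0.1146 mR/h × 0.5000 h = 0.05730 mR.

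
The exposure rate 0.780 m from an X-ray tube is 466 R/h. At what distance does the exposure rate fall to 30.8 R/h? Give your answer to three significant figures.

By the inverse-square law, d₂ = d₁·√(I₁/I₂).
I₁/I₂ = 466/30.8 = 15.13, so d₂ = 0.780 × √15.13 = 3.034 m.

3.03 m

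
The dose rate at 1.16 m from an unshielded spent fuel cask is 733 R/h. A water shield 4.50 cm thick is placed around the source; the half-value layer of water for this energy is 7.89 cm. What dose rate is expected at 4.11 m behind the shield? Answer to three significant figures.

39.3 R/h

Distance alone: 733 × (1.16/4.11)² = 733 × 0.07966 = 58.39 R/h.
Shield: 4.50/7.89 = 0.5703 half-value layers → attenuation 2^(−0.5703) = 0.6735.
Combined: 58.39 × 0.6735 = 39.33 R/h.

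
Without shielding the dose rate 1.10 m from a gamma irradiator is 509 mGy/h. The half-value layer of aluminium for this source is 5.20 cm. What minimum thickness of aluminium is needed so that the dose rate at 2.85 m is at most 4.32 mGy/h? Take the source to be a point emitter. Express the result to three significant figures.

21.5 cm

At 2.85 m, distance alone gives (1.10/2.85)² = 0.1490, so 509 × 0.1490 = 75.84 mGy/h.
Further attenuation needed: 75.84/4.32 = 17.56.
n = log₂(17.56) = 4.134 half-value layers.
Thickness = 4.134 × 5.20 cm = 21.50 cm.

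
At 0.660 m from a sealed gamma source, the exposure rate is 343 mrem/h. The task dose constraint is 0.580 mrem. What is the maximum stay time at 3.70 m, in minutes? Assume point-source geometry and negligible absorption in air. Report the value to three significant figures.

3.19 min

By the inverse-square law, rate at 3.70 m:
343 × (0.660/3.70)² = 343 × 0.03182 = 10.91 mrem/h.
Stay time = 0.580 mrem ÷ 10.91 mrem/h = 0.05316 h = 3.190 min.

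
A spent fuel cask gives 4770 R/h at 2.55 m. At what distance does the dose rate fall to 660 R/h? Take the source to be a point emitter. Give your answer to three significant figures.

6.86 m

By the inverse-square law, d₂ = d₁·√(I₁/I₂).
I₁/I₂ = 4770/660 = 7.227, so d₂ = 2.55 × √7.227 = 6.855 m.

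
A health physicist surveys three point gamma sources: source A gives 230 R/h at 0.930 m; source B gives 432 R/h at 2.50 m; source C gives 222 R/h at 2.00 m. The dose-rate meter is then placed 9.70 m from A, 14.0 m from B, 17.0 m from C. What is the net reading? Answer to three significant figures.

By superposition, sum each source's inverse-square contribution:
A: 230 × (0.930/9.70)² = 2.114 R/h
B: 432 × (2.50/14.0)² = 13.78 R/h
C: 222 × (2.00/17.0)² = 3.073 R/h
Total = 2.114 + 13.78 + 3.073 = 18.97 R/h.

19.0 R/h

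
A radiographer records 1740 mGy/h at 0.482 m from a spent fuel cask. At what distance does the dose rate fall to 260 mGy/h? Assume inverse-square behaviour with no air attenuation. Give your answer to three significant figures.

1.25 m

Using I₁d₁² = I₂d₂², d₂ = d₁·√(I₁/I₂).
I₁/I₂ = 1740/260 = 6.692, so d₂ = 0.482 × √6.692 = 1.247 m.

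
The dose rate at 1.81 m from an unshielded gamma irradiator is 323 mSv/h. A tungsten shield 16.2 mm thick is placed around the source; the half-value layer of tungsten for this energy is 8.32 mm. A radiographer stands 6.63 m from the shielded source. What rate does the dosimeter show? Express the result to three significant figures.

Distance alone: (1.81/6.63)² = 0.07453, so 323 × 0.07453 = 24.07 mSv/h.
Shield: 16.2/8.32 = 1.947 half-value layers → attenuation 2^(−1.947) = 0.2594.
Combined: 24.07 × 0.2594 = 6.244 mSv/h.

6.24 mSv/h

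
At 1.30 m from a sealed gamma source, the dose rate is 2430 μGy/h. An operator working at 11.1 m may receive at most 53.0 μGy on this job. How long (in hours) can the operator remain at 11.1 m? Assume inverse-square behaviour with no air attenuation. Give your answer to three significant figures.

1.59 h

Since intensity falls as 1/r², rate at 11.1 m:
(1.30/11.1)² = 0.01372, so 2430 × 0.01372 = 33.34 μGy/h.
Stay time = 53.0 μGy ÷ 33.34 μGy/h = 1.590 h.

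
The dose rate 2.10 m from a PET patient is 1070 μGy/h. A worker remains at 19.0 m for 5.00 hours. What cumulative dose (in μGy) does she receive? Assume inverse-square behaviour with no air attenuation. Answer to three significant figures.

Applying the 1/r² law, rate at 19.0 m:
1070 × (2.10/19.0)² = 1070 × 0.01222 = 13.08 μGy/h.
Dose = rate × time = 13.08 μGy/h × 5.000 h = 65.40 μGy.

65.4 μGy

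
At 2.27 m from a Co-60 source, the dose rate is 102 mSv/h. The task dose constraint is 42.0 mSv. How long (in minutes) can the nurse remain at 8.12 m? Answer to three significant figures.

316 min

Applying the 1/r² law, rate at 8.12 m:
(2.27/8.12)² = 0.07815, so 102 × 0.07815 = 7.971 mSv/h.
Stay time = 42.0 mSv ÷ 7.971 mSv/h = 5.269 h = 316.1 min.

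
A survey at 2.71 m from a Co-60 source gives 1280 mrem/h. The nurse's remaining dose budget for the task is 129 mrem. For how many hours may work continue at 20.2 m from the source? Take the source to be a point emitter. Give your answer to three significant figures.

5.60 h

By the inverse-square law, rate at 20.2 m:
1280 × (2.71/20.2)² = 1280 × 0.01800 = 23.04 mrem/h.
Stay time = 129 mrem ÷ 23.04 mrem/h = 5.599 h.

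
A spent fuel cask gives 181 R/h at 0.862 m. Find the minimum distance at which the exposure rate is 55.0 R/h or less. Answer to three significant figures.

Applying the 1/r² law, d₂ = d₁·√(I₁/I₂).
I₁/I₂ = 181/55.0 = 3.291, so d₂ = 0.862 × √3.291 = 1.564 m.

1.56 m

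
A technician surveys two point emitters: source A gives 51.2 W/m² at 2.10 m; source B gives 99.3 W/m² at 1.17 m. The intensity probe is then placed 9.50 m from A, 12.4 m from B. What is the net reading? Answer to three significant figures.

By superposition, sum each source's inverse-square contribution:
A: 51.2 × (2.10/9.50)² = 2.502 W/m²
B: 99.3 × (1.17/12.4)² = 0.8841 W/m²
Total = 2.502 + 0.8841 = 3.386 W/m².

3.39 W/m²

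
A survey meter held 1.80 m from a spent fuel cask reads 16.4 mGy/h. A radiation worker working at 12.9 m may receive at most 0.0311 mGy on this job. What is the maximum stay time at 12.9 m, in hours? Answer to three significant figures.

0.0974 h

Using I₁d₁² = I₂d₂², rate at 12.9 m:
(1.80/12.9)² = 0.01947, so 16.4 × 0.01947 = 0.3193 mGy/h.
Stay time = 0.0311 mGy ÷ 0.3193 mGy/h = 0.09740 h.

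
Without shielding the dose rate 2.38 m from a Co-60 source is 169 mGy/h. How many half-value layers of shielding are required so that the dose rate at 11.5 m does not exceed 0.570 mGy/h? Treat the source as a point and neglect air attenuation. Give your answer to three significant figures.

At 11.5 m, distance alone gives 169 × (2.38/11.5)² = 169 × 0.04283 = 7.238 mGy/h.
Further attenuation needed: 7.238/0.570 = 12.70.
n = log₂(12.70) = 3.667 half-value layers.

3.67 half-value layers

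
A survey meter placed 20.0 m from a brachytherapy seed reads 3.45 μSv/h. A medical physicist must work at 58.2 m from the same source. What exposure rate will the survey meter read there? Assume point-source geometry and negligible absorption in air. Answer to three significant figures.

0.407 μSv/h

Intensity scales as (d₁/d₂)², so scaling from 20.0 m to 58.2 m:
3.45 × (20.0/58.2)² = 3.45 × 0.1181 = 0.4074 μSv/h.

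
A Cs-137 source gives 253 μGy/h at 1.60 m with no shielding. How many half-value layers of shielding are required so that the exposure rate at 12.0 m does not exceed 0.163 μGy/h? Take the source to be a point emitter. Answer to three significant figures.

At 12.0 m, distance alone gives (1.60/12.0)² = 0.01778, so 253 × 0.01778 = 4.498 μGy/h.
Further attenuation needed: 4.498/0.163 = 27.60.
n = log₂(27.60) = 4.787 half-value layers.

4.79 half-value layers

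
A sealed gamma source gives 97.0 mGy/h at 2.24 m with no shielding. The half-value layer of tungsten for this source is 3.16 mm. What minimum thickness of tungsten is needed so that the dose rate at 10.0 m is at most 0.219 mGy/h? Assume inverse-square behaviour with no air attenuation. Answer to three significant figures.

At 10.0 m, distance alone gives (2.24/10.0)² = 0.05018, so 97.0 × 0.05018 = 4.867 mGy/h.
Further attenuation needed: 4.867/0.219 = 22.22.
n = log₂(22.22) = 4.474 half-value layers.
Thickness = 4.474 × 3.16 mm = 14.14 mm.

14.1 mm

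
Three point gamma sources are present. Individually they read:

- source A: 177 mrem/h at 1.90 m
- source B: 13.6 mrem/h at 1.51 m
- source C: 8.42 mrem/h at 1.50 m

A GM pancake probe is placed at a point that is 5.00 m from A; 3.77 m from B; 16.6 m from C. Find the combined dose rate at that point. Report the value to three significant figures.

27.8 mrem/h

By superposition, sum each source's inverse-square contribution:
A: 177 × (1.90/5.00)² = 25.56 mrem/h
B: 13.6 × (1.51/3.77)² = 2.182 mrem/h
C: 8.42 × (1.50/16.6)² = 0.06875 mrem/h
Total = 25.56 + 2.182 + 0.06875 = 27.81 mrem/h.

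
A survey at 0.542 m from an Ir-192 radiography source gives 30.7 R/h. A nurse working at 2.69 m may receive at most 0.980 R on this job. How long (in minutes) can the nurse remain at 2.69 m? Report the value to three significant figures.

47.2 min

Intensity scales as (d₁/d₂)², so rate at 2.69 m:
30.7 × (0.542/2.69)² = 30.7 × 0.04060 = 1.246 R/h.
Stay time = 0.980 R ÷ 1.246 R/h = 0.7865 h = 47.19 min.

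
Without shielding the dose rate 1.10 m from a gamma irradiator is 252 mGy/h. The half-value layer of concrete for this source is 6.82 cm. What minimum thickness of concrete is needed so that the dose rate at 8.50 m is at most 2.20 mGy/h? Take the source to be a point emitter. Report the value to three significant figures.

At 8.50 m, distance alone gives (1.10/8.50)² = 0.01675, so 252 × 0.01675 = 4.221 mGy/h.
Further attenuation needed: 4.221/2.20 = 1.919.
n = log₂(1.919) = 0.9404 half-value layers.
Thickness = 0.9404 × 6.82 cm = 6.414 cm.

6.41 cm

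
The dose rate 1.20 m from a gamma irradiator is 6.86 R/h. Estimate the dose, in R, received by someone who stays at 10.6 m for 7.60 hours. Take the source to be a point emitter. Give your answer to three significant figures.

By the inverse-square law, rate at 10.6 m:
6.86 × (1.20/10.6)² = 6.86 × 0.01282 = 0.08795 R/h.
Dose = rate × time = 0.08795 R/h × 7.600 h = 0.6684 R.

0.668 R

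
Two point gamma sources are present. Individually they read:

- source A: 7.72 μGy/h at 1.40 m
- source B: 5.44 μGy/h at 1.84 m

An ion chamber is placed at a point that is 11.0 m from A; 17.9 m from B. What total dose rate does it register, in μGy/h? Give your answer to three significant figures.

0.183 μGy/h

Each source contributes Iᵢ·(dᵢ/rᵢ)²; contributions add.
A: 7.72 × (1.40/11.0)² = 0.1251 μGy/h
B: 5.44 × (1.84/17.9)² = 0.05748 μGy/h
Total = 0.1251 + 0.05748 = 0.1826 μGy/h.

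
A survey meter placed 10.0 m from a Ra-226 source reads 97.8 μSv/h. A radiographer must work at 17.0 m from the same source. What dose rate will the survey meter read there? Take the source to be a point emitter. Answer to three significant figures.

Applying the 1/r² law, scaling from 10.0 m to 17.0 m:
97.8 × (10.0/17.0)² = 97.8 × 0.3460 = 33.84 μSv/h.

33.8 μSv/h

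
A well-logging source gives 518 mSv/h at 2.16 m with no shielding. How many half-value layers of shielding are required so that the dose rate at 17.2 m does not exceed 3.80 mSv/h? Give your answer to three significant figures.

1.10 half-value layers

At 17.2 m, distance alone gives (2.16/17.2)² = 0.01577, so 518 × 0.01577 = 8.169 mSv/h.
Further attenuation needed: 8.169/3.80 = 2.150.
n = log₂(2.150) = 1.104 half-value layers.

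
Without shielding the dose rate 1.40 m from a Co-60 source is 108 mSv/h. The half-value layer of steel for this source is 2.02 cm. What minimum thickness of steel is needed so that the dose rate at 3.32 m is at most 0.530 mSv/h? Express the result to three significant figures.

At 3.32 m, distance alone gives 108 × (1.40/3.32)² = 108 × 0.1778 = 19.20 mSv/h.
Further attenuation needed: 19.20/0.530 = 36.23.
n = log₂(36.23) = 5.179 half-value layers.
Thickness = 5.179 × 2.02 cm = 10.46 cm.

10.5 cm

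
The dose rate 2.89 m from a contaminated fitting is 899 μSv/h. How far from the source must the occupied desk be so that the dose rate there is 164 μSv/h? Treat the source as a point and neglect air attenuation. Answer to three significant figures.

Intensity scales as (d₁/d₂)², so d₂ = d₁·√(I₁/I₂).
I₁/I₂ = 899/164 = 5.482, so d₂ = 2.89 × √5.482 = 6.767 m.

6.77 m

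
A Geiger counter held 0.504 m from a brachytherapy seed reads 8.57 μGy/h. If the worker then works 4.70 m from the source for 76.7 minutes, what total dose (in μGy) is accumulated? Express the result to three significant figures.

Using I₁d₁² = I₂d₂², rate at 4.70 m:
8.57 × (0.504/4.70)² = 8.57 × 0.01150 = 0.09856 μGy/h.
Dose = rate × time = 0.09856 μGy/h × 1.278 h = 0.1260 μGy.

0.126 μGy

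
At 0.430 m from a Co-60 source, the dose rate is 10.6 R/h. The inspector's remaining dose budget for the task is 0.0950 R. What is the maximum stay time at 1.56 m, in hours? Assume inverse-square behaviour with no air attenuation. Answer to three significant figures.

0.118 h

By the inverse-square law, rate at 1.56 m:
10.6 × (0.430/1.56)² = 10.6 × 0.07598 = 0.8054 R/h.
Stay time = 0.0950 R ÷ 0.8054 R/h = 0.1180 h.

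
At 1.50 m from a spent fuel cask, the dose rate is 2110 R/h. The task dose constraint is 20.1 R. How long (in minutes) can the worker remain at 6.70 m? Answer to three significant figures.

Intensity scales as (d₁/d₂)², so rate at 6.70 m:
2110 × (1.50/6.70)² = 2110 × 0.05012 = 105.8 R/h.
Stay time = 20.1 R ÷ 105.8 R/h = 0.1900 h = 11.40 min.

11.4 min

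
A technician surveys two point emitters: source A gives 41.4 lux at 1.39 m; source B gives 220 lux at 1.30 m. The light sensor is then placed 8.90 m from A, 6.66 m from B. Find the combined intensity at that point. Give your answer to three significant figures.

9.39 lux

By superposition, sum each source's inverse-square contribution:
A: 41.4 × (1.39/8.90)² = 1.010 lux
B: 220 × (1.30/6.66)² = 8.382 lux
Total = 1.010 + 8.382 = 9.392 lux.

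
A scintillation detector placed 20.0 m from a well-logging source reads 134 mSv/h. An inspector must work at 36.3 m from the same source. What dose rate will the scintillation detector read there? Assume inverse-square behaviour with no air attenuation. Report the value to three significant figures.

40.7 mSv/h

Applying the 1/r² law, scaling from 20.0 m to 36.3 m:
(20.0/36.3)² = 0.3036, so 134 × 0.3036 = 40.68 mSv/h.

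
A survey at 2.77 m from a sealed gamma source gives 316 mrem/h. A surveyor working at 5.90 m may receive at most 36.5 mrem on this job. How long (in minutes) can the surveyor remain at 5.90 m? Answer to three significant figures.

Intensity scales as (d₁/d₂)², so rate at 5.90 m:
(2.77/5.90)² = 0.2204, so 316 × 0.2204 = 69.65 mrem/h.
Stay time = 36.5 mrem ÷ 69.65 mrem/h = 0.5240 h = 31.44 min.

31.4 min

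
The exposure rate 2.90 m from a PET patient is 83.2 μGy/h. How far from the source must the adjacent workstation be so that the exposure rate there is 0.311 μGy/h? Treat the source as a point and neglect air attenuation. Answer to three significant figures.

47.4 m

Using I₁d₁² = I₂d₂², d₂ = d₁·√(I₁/I₂).
I₁/I₂ = 83.2/0.311 = 267.5, so d₂ = 2.90 × √267.5 = 47.43 m.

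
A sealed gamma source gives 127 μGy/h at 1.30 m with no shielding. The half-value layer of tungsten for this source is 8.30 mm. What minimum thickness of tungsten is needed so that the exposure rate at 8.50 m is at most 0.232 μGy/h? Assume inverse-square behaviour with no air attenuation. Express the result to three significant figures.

30.5 mm

At 8.50 m, distance alone gives 127 × (1.30/8.50)² = 127 × 0.02339 = 2.971 μGy/h.
Further attenuation needed: 2.971/0.232 = 12.81.
n = log₂(12.81) = 3.679 half-value layers.
Thickness = 3.679 × 8.30 mm = 30.54 mm.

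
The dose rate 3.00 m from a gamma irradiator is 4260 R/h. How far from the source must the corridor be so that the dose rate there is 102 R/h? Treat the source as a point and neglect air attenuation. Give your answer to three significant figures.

19.4 m

Applying the 1/r² law, d₂ = d₁·√(I₁/I₂).
I₁/I₂ = 4260/102 = 41.76, so d₂ = 3.00 × √41.76 = 19.39 m.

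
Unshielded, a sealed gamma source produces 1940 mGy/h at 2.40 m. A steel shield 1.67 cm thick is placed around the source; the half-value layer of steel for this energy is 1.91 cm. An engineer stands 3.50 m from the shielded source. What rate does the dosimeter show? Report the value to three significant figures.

Distance alone: (2.40/3.50)² = 0.4702, so 1940 × 0.4702 = 912.2 mGy/h.
Shield: 1.67/1.91 = 0.8743 half-value layers → attenuation 2^(−0.8743) = 0.5455.
Combined: 912.2 × 0.5455 = 497.6 mGy/h.

498 mGy/h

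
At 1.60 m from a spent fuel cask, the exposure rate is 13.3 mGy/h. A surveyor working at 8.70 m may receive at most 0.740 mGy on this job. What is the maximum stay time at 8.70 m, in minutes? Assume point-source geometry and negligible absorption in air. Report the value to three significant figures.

98.7 min

Applying the 1/r² law, rate at 8.70 m:
(1.60/8.70)² = 0.03382, so 13.3 × 0.03382 = 0.4498 mGy/h.
Stay time = 0.740 mGy ÷ 0.4498 mGy/h = 1.645 h = 98.70 min.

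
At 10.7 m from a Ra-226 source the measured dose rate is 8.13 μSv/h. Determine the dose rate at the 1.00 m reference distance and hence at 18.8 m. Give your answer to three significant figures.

Since intensity falls as 1/r²,
At 1.00 m: 8.13 × (10.7/1.00)² = 8.13 × 114.5 = 930.9 μSv/h
At 18.8 m: (1.00/18.8)² = 0.002829, so 930.9 × 0.002829 = 2.634 μSv/h.

931 μSv/h; 2.63 μSv/h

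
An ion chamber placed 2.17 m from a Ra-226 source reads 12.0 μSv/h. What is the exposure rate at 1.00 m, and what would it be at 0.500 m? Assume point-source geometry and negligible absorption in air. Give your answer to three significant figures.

56.5 μSv/h; 226 μSv/h

Applying the 1/r² law,
At 1.00 m: (2.17/1.00)² = 4.709, so 12.0 × 4.709 = 56.51 μSv/h
At 0.500 m: 56.51 × (1.00/0.500)² = 56.51 × 4.000 = 226.0 μSv/h.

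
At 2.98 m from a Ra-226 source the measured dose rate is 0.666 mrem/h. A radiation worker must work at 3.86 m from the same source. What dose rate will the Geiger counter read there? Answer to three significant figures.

0.397 mrem/h

Using I₁d₁² = I₂d₂², scaling from 2.98 m to 3.86 m:
0.666 × (2.98/3.86)² = 0.666 × 0.5960 = 0.3969 mrem/h.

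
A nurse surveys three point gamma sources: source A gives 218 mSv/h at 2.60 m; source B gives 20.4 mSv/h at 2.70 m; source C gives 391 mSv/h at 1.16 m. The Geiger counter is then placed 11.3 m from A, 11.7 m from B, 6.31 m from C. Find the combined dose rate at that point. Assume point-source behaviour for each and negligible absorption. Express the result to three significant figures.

Each source contributes Iᵢ·(dᵢ/rᵢ)²; contributions add.
A: 218 × (2.60/11.3)² = 11.54 mSv/h
B: 20.4 × (2.70/11.7)² = 1.086 mSv/h
C: 391 × (1.16/6.31)² = 13.21 mSv/h
Total = 11.54 + 1.086 + 13.21 = 25.84 mSv/h.

25.8 mSv/h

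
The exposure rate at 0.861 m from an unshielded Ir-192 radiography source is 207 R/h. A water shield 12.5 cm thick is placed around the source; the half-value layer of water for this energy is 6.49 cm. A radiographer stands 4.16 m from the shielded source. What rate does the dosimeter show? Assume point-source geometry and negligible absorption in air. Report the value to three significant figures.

2.33 R/h

Distance alone: (0.861/4.16)² = 0.04284, so 207 × 0.04284 = 8.868 R/h.
Shield: 12.5/6.49 = 1.926 half-value layers → attenuation 2^(−1.926) = 0.2632.
Combined: 8.868 × 0.2632 = 2.334 R/h.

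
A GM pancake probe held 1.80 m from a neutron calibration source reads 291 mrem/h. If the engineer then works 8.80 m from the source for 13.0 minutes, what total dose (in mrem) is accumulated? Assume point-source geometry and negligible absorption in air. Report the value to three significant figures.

2.64 mrem

Applying the 1/r² law, rate at 8.80 m:
(1.80/8.80)² = 0.04184, so 291 × 0.04184 = 12.18 mrem/h.
Dose = rate × time = 12.18 mrem/h × 0.2167 h = 2.639 mrem.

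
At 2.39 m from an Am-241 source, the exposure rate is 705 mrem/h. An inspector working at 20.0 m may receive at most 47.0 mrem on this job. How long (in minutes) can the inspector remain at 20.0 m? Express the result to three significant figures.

280 min

By the inverse-square law, rate at 20.0 m:
705 × (2.39/20.0)² = 705 × 0.01428 = 10.07 mrem/h.
Stay time = 47.0 mrem ÷ 10.07 mrem/h = 4.667 h = 280.0 min.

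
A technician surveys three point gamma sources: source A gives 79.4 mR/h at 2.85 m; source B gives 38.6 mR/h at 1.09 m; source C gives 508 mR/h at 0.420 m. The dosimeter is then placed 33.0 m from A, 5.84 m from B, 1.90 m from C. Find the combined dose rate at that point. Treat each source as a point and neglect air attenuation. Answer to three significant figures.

By superposition, sum each source's inverse-square contribution:
A: 79.4 × (2.85/33.0)² = 0.5922 mR/h
B: 38.6 × (1.09/5.84)² = 1.345 mR/h
C: 508 × (0.420/1.90)² = 24.82 mR/h
Total = 0.5922 + 1.345 + 24.82 = 26.76 mR/h.

26.8 mR/h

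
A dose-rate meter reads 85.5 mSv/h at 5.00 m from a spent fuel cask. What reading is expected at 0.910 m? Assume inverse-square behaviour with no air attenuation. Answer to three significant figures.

Since intensity falls as 1/r², the rate at 0.910 m is
(5.00/0.910)² = 30.19, so 85.5 × 30.19 = 2581 mSv/h.

2580 mSv/h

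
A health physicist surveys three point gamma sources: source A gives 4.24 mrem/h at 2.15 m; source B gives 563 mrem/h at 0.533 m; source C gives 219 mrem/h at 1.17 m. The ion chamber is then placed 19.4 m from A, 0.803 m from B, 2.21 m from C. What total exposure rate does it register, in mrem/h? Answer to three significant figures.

309 mrem/h

By superposition, sum each source's inverse-square contribution:
A: 4.24 × (2.15/19.4)² = 0.05208 mrem/h
B: 563 × (0.533/0.803)² = 248.0 mrem/h
C: 219 × (1.17/2.21)² = 61.38 mrem/h
Total = 0.05208 + 248.0 + 61.38 = 309.4 mrem/h.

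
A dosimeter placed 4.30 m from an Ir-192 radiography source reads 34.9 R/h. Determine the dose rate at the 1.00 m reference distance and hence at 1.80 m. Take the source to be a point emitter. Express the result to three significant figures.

Since intensity falls as 1/r²,
At 1.00 m: (4.30/1.00)² = 18.49, so 34.9 × 18.49 = 645.3 R/h
At 1.80 m: (1.00/1.80)² = 0.3086, so 645.3 × 0.3086 = 199.1 R/h.

645 R/h; 199 R/h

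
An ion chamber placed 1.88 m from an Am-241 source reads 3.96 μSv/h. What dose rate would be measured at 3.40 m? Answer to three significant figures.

1.21 μSv/h

By the inverse-square law, scaling from 1.88 m to 3.40 m:
3.96 × (1.88/3.40)² = 3.96 × 0.3057 = 1.211 μSv/h.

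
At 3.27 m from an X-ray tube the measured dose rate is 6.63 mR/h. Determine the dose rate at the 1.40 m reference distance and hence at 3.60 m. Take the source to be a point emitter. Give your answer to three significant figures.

36.2 mR/h; 5.47 mR/h

Using I₁d₁² = I₂d₂²,
At 1.40 m: (3.27/1.40)² = 5.456, so 6.63 × 5.456 = 36.17 mR/h
At 3.60 m: 36.17 × (1.40/3.60)² = 36.17 × 0.1512 = 5.469 mR/h.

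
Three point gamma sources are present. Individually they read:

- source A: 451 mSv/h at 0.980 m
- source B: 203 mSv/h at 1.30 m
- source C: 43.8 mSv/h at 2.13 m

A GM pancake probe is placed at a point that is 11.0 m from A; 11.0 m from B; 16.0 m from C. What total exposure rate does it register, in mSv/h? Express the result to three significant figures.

Each source contributes Iᵢ·(dᵢ/rᵢ)²; contributions add.
A: 451 × (0.980/11.0)² = 3.580 mSv/h
B: 203 × (1.30/11.0)² = 2.835 mSv/h
C: 43.8 × (2.13/16.0)² = 0.7762 mSv/h
Total = 3.580 + 2.835 + 0.7762 = 7.191 mSv/h.

7.19 mSv/h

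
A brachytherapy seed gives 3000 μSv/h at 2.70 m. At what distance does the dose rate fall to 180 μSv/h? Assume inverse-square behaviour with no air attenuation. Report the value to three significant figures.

11.0 m

Using I₁d₁² = I₂d₂², d₂ = d₁·√(I₁/I₂).
I₁/I₂ = 3000/180 = 16.67, so d₂ = 2.70 × √16.67 = 11.02 m.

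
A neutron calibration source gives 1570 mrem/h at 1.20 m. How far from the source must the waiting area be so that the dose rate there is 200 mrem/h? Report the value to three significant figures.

3.36 m

Since intensity falls as 1/r², d₂ = d₁·√(I₁/I₂).
I₁/I₂ = 1570/200 = 7.850, so d₂ = 1.20 × √7.850 = 3.362 m.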